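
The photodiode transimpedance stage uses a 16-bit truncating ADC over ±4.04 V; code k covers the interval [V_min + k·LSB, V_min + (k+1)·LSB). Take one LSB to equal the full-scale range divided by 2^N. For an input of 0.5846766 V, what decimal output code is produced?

Range = 4.04 − (-4.04) = 8.08 V. LSB = 8.08 V / 2^16 ≈ 123.3 µV.
(V_in − V_min) × 2^16/range = (0.5846766 − (-4.04)) × 65536/8.08 = 37510.248.
Floor → code = 37510.

37510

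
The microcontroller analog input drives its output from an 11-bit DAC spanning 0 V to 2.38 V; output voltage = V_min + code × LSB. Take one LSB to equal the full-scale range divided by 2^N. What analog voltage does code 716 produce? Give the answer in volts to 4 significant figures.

Span = 2.38 V. LSB = 2.38 V / 2^11.
Output = V_min + (716/2048) × range = 0 + 0.349609 × 2.38 V
      = 0 + 0.832070 = 0.832070 V.

0.8321 V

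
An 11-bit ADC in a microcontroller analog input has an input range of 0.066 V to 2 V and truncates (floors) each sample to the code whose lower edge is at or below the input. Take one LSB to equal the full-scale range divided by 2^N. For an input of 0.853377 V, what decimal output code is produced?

833

Span: 2 V − (0.066 V) = 1.934 V. LSB = 1.934 V / 2^11 ≈ 0.9443 mV.
V_in − V_min = 0.853377 − (0.066) = 0.787377 V.
Divide by LSB: 0.787377 × 2048/1.934 = 833.7891.
Truncating gives code 833.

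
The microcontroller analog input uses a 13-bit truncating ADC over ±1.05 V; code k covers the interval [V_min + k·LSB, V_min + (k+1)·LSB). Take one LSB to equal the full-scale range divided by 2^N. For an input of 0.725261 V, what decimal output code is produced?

Span: 1.05 V − (-1.05 V) = 2.1 V. LSB = 2.1 V / 2^13 ≈ 256.3 µV.
V_in − V_min = 0.725261 − (-1.05) = 1.775261 V.
Divide by LSB: 1.775261 × 8192/2.1 = 6925.2086.
Truncating gives code 6925.

6925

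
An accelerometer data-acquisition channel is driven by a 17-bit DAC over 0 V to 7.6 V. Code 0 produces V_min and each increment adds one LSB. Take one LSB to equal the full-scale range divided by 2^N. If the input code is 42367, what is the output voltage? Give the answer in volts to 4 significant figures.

2.457 V

V_FS = 7.6 V. LSB = 7.6 V / 2^17.
V_out = V_min + code × LSB = 0 V + 42367 × 7.6 V / 131072
      = 0 V + 2.45658 V = 2.45658 V.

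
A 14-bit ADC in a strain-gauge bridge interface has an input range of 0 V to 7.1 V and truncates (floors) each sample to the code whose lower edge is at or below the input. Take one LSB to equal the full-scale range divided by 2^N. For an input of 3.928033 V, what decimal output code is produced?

9064

Range is 7.1 V. LSB = 7.1 V / 2^14 ≈ 433.3 µV.
V_in − V_min = 3.928033 − (0) = 3.928033 V.
Divide by LSB: 3.928033 × 16384/7.1 = 9064.3511.
Truncating gives code 9064.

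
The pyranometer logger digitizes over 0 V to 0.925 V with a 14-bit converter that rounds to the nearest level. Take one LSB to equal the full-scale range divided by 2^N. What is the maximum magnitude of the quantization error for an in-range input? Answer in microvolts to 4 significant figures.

V_FS = 0.925 V.
LSB = 0.925 V ÷ 2^14 = 0.925/16384 V = 56.4575 µV.
A rounding quantizer has |error| ≤ LSB/2 = 28.23 µV.

28.23 µV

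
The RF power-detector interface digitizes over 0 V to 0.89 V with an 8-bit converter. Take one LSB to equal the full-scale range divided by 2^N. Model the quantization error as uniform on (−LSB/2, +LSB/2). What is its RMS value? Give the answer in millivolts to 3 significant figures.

Span = 0.89 V.
Step size = 0.89/256 V = 3.4766 mV.
V_rms = LSB/√12 = 3.4766 mV / √12 = 1.00 mV.

1.00 mV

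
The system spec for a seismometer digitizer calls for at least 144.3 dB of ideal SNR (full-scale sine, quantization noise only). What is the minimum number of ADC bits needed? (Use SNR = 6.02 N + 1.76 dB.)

Required N = ⌈(144.3 − 1.76)/6.02⌉ = ⌈23.678⌉ = 24.

24 bits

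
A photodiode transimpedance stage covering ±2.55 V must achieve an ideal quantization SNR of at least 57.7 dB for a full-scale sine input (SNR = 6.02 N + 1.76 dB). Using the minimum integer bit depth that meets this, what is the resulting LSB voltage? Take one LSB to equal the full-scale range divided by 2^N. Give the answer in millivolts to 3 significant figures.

4.98 mV

Span: 2.55 V − (-2.55 V) = 5.1 V.
N ≥ (57.7 − 1.76)/6.02 = 9.292 → N_min = 10.
LSB = 5.1 V ÷ 2^10 = 5.1/1024 V = 4.98 mV.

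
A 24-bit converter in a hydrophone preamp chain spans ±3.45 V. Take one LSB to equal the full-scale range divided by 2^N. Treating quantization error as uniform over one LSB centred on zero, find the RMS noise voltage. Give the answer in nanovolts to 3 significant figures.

119 nV

Span: 3.45 V − (-3.45 V) = 6.9 V.
LSB = 6.9 V ÷ 2^24 = 6.9/16777216 V = 411.27 nV.
RMS of a uniform error over width LSB is LSB/√12 = 119 nV.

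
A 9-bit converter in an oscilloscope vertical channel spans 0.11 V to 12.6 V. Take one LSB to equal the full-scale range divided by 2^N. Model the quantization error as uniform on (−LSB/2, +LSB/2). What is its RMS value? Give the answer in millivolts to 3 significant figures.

Span: 12.6 V − (0.11 V) = 12.49 V.
One LSB is 12.49 V / 512 = 24.395 mV.
σ_q = LSB/√12 = 24.395 mV/3.4641 = 7.04 mV.

7.04 mV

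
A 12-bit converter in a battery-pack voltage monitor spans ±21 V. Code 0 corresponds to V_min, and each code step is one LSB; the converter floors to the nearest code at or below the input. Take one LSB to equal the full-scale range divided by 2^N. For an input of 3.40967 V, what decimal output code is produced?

2380

Full-scale range = 21 V − (-21 V) = 42 V. LSB = 42 V / 2^12 ≈ 10.25 mV.
(V_in − V_min) × 2^12/range = (3.40967 − (-21)) × 4096/42 = 2380.524.
Floor → code = 2380.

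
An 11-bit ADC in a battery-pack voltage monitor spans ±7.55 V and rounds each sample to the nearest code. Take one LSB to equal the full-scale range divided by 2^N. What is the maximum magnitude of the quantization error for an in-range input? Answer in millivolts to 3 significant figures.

Range = 7.55 − (-7.55) = 15.1 V.
LSB = 15.1 V / 2^11 = 7.3730 mV.
|e|_max = LSB/2 = 3.69 mV.

3.69 mV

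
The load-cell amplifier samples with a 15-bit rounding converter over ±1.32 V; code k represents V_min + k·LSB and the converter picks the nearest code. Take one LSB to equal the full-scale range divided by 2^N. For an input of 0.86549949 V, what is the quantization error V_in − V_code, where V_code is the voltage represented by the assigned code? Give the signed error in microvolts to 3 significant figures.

The full-scale span is 1.32 − (-1.32) = 2.64 V. LSB = 2.64 V / 2^15 ≈ 80.57 µV.
(0.86549949 − (-1.32)) / LSB = 2.18549949 × 32768/2.64 = 27126.6846. Nearest integer: k = 27127.
V_code = -1.32 + (27127/32768) × 2.64 = 0.86552490234 V.
Error = V_in − V_code = 0.86549949 − (0.86552490234) = −25.4 µV.

−25.4 µV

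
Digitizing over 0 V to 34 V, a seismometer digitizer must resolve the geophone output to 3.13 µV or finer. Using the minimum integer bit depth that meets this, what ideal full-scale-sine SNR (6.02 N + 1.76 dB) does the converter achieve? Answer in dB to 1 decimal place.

146.2 dB

Full-scale range = 34 V.
Levels needed ≥ 34/3.13 µV = 1.086e7. 2^24 = 16777216 suffices, so N_min = 24.
6.02(24) + 1.76 = 146.24 dB.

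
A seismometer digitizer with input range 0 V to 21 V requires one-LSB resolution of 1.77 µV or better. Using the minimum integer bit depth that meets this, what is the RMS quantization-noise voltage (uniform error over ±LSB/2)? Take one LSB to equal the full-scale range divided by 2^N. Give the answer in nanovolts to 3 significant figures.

361 nV

Full-scale range = 21 V.
Levels needed ≥ 21/1.77 µV = 1.186e7. 2^24 = 16777216 suffices, so N_min = 24.
Step size = 21/16777216 V = 1.2517 µV.
RMS noise = LSB/√12 = 361 nV.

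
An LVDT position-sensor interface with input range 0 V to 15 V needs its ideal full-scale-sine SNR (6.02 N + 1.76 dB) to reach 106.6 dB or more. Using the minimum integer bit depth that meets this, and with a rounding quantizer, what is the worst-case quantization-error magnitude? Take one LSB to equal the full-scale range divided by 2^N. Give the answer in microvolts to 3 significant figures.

28.6 µV

Full-scale range = 15 V.
N ≥ (106.6 − 1.76)/6.02 = 17.415 → N_min = 18.
LSB = 15 V ÷ 2^18 = 15/262144 V = 57.220 µV.
|e|_max = LSB/2 = 28.6 µV.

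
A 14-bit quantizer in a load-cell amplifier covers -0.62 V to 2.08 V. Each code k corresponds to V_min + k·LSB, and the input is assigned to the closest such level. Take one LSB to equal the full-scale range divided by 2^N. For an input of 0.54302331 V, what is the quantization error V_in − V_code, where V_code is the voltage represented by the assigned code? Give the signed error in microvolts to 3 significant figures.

+65.5 µV

The full-scale span is 2.08 − (-0.62) = 2.7 V. LSB = 2.7 V / 2^14 ≈ 164.8 µV.
(V_in − V_min)/LSB = (0.54302331 − (-0.62)) × 16384/2.7 = 7057.3977 → nearest code k = 7057.
V_code = V_min + k × range/2^14 = -0.62 + 7057 × 2.7/16384 = 0.54295776367 V.
V_in − V_code = 0.54302331 − (0.54295776367) = +65.5 µV.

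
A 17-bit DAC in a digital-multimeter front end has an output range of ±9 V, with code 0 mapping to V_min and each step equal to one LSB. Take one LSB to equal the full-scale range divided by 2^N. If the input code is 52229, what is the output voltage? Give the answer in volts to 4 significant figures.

-1.827 V

Full-scale range = 9 V − (-9 V) = 18 V. LSB = 18 V / 2^17.
V_out = V_min + code × LSB = -9 V + 52229 × 18 V / 131072
      = -9 V + 7.17256 V = -1.82744 V.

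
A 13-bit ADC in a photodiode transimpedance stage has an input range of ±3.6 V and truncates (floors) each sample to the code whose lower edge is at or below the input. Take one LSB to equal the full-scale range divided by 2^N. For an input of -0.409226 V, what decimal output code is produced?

Full-scale range = 3.6 V − (-3.6 V) = 7.2 V. LSB = 7.2 V / 2^13 ≈ 0.8789 mV.
V_in − V_min = -0.409226 − (-3.6) = 3.190774 V.
Divide by LSB: 3.190774 × 8192/7.2 = 3630.3918.
Truncating gives code 3630.

3630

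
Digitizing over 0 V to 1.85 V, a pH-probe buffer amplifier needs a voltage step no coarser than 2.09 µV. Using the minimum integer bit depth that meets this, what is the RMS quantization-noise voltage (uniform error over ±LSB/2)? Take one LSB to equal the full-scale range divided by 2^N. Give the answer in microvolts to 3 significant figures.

Range is 1.85 V.
Need 2^N ≥ 1.85 V / 2.09 µV = 885200 → N_min = 20.
One LSB is 1.85 V / 1048576 = 1.7643 µV.
RMS noise = LSB/√12 = 0.509 µV.

0.509 µV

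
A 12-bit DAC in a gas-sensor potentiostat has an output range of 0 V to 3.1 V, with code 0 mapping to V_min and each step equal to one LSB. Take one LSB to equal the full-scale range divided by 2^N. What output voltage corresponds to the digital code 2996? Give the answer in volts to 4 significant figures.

2.267 V

Range is 3.1 V. LSB = 3.1 V / 2^12.
V_out = V_min + code × LSB = 0 V + 2996 × 3.1 V / 4096
      = 0 + 2.26748 = 2.26748 V.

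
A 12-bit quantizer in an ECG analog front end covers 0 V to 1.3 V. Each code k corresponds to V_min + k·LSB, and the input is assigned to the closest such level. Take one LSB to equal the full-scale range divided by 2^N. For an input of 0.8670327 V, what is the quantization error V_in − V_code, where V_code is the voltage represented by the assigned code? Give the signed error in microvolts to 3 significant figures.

−57.1 µV

V_FS = 1.3 V. LSB = 1.3 V / 2^12 ≈ 317.4 µV.
(0.8670327 − (0)) / LSB = 0.8670327 × 4096/1.3 = 2731.8200. Nearest integer: k = 2732.
V_code = V_min + k × range/2^12 = 0 + 2732 × 1.3/4096 = 0.8670898438 V.
Error = V_in − V_code = 0.8670327 − (0.8670898438) = −57.1 µV.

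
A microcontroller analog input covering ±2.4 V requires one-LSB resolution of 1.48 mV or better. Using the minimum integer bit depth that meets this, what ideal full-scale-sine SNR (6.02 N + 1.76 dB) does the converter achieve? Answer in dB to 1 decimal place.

74.0 dB

The full-scale span is 2.4 − (-2.4) = 4.8 V.
Need 2^N ≥ 4.8 V / 1.48 mV = 3243 → N_min = 12.
SNR = 6.02 × 12 + 1.76 = 74.00 dB.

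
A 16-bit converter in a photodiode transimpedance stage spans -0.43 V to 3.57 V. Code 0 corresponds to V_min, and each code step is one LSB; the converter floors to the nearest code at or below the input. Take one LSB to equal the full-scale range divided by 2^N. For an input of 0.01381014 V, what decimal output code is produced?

7271

Span: 3.57 V − (-0.43 V) = 4 V. LSB = 4 V / 2^16 ≈ 61.04 µV.
V_in − V_min = 0.01381014 − (-0.43) = 0.44381014 V.
Divide by LSB: 0.44381014 × 65536/4 = 7271.3853.
Truncating gives code 7271.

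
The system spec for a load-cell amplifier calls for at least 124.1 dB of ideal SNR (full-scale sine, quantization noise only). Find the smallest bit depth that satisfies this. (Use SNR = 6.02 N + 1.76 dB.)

21 bits

Solving 6.02 N ≥ 124.1 − 1.76: N ≥ 20.322. Round up → N = 21.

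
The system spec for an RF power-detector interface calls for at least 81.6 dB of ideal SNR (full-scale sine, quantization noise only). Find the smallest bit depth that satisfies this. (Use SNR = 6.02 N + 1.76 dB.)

14 bits

Solving 6.02 N ≥ 81.6 − 1.76: N ≥ 13.262. Round up → N = 14.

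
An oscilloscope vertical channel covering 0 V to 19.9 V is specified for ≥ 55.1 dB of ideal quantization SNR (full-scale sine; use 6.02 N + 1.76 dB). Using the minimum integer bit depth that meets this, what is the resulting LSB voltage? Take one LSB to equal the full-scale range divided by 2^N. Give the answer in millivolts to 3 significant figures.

V_FS = 19.9 V.
6.02 N + 1.76 ≥ 55.1 gives N ≥ 8.860, so the minimum integer is 9.
LSB = 19.9 V ÷ 2^9 = 19.9/512 V = 38.9 mV.

38.9 mV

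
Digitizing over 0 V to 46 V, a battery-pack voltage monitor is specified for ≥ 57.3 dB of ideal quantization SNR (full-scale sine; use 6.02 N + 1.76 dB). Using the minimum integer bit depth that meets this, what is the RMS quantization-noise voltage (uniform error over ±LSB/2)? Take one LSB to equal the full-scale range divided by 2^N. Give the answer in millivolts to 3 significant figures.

13.0 mV

Span = 46 V.
6.02 N + 1.76 ≥ 57.3 gives N ≥ 9.226, so the minimum integer is 10.
One LSB is 46 V / 1024 = 44.922 mV.
V_rms = LSB/√12 = 13.0 mV.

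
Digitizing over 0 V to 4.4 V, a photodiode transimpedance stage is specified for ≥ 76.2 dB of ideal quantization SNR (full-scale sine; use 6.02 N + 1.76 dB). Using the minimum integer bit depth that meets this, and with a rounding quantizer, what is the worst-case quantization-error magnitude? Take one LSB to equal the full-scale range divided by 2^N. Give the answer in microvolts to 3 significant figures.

269 µV

V_FS = 4.4 V.
Solving 6.02 N ≥ 76.2 − 1.76: N ≥ 12.365. Round up → N = 13.
One LSB is 4.4 V / 8192 = 0.53711 mV.
Max error for round-to-nearest is LSB/2 = 269 µV.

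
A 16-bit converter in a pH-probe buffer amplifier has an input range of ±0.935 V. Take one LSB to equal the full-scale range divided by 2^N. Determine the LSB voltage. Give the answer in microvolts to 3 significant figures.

Span: 0.935 V − (-0.935 V) = 1.87 V.
There are 2^16 = 65536 steps.
LSB = 1.87 V / 2^16 = 28.5 µV.

28.5 µV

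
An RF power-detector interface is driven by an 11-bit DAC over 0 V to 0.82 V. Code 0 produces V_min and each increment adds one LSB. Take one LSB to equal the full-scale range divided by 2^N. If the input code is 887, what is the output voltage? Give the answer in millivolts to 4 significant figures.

Span = 0.82 V. LSB = 0.82 V / 2^11.
V_out = V_min + code × LSB = 0 V + 887 × 0.82 V / 2048
      = 0 + 0.355146 = 0.355146 V.

355.1 mV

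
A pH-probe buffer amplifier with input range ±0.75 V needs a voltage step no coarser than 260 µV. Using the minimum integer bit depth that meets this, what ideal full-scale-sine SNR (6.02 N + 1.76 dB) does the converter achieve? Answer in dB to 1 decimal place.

80.0 dB

Range = 0.75 − (-0.75) = 1.5 V.
Need 2^N ≥ 1.5 V / 260 µV = 5769 → N_min = 13.
Ideal SNR at N = 13: 6.02·13 + 1.76 = 80.0 dB.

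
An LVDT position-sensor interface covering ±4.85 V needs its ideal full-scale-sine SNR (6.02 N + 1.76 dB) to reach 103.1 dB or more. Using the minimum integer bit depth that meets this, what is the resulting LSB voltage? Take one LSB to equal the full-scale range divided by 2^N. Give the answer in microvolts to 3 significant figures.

74.0 µV

Range = 4.85 − (-4.85) = 9.7 V.
Solving 6.02 N ≥ 103.1 − 1.76: N ≥ 16.834. Round up → N = 17.
LSB = 9.7 V ÷ 2^17 = 9.7/131072 V = 74.0 µV.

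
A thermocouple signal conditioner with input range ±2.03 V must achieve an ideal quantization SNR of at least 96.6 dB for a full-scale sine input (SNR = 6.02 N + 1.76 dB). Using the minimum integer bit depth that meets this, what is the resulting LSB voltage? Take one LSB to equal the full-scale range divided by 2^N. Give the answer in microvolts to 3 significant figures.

Range = 2.03 − (-2.03) = 4.06 V.
6.02 N + 1.76 ≥ 96.6 gives N ≥ 15.754, so the minimum integer is 16.
One LSB is 4.06 V / 65536 = 62.0 µV.

62.0 µV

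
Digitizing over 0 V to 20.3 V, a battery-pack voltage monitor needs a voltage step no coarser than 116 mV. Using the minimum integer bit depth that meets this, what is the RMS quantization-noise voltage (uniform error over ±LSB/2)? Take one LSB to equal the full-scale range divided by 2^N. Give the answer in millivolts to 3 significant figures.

Range is 20.3 V.
20.3 V / 116 mV = 175.0. Since 2^7 = 128 and 2^8 = 256, N = 8.
LSB = 20.3 V / 2^8 = 79.297 mV.
V_rms = LSB/√12 = 22.9 mV.

22.9 mV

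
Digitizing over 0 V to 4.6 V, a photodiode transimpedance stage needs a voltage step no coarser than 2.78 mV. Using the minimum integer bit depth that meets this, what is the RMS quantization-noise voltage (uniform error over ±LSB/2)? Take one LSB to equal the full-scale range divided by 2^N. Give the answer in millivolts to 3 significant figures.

Span = 4.6 V.
Required number of levels: 4.6/2.78 mV = 1654.7; smallest N with 2^N ≥ that is 11.
LSB = 4.6 V ÷ 2^11 = 4.6/2048 V = 2.2461 mV.
σ_q = LSB/√12 = 2.2461 mV/3.4641 = 0.648 mV.

0.648 mV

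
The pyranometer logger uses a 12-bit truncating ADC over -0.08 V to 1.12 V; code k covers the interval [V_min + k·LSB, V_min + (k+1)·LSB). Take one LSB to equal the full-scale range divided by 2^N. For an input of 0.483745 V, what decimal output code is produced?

1924

Span: 1.12 V − (-0.08 V) = 1.2 V. LSB = 1.2 V / 2^12 ≈ 293.0 µV.
code = ⌊(V_in − V_min)/LSB⌋ = ⌊(V_in − V_min) × 2^12 / range⌋
     = ⌊(0.483745 − (-0.08)) × 4096 / 1.2⌋ = ⌊0.563745 × 4096/1.2⌋
     = ⌊1924.250⌋ = 1924.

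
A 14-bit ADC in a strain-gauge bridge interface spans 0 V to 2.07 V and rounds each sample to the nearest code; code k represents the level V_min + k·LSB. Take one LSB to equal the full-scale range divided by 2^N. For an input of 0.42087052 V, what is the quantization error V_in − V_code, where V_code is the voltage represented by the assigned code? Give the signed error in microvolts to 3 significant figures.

+22.7 µV

Span = 2.07 V. LSB = 2.07 V / 2^14 ≈ 126.3 µV.
(V_in − V_min)/LSB = (0.42087052 − (0)) × 16384/2.07 = 3331.1800 → nearest code k = 3331.
V_code = 0 + (3331/16384) × 2.07 = 0.42084777832 V.
V_in − V_code = 0.42087052 − (0.42084777832) = +22.7 µV.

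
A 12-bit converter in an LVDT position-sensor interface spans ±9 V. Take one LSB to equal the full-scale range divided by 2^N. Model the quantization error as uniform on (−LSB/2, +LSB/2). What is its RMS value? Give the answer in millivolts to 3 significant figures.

Range = 9 − (-9) = 18 V.
Step size = 18/4096 V = 4.3945 mV.
V_rms = LSB/√12 = 4.3945 mV / √12 = 1.27 mV.

1.27 mV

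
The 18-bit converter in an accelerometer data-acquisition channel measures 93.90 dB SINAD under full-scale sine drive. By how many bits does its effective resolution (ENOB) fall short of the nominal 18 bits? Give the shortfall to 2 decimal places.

2.69 bits

Effective bits = (93.90 − 1.76)/6.02 = 15.3056.
18 − 15.3056 = 2.69 bits below nominal.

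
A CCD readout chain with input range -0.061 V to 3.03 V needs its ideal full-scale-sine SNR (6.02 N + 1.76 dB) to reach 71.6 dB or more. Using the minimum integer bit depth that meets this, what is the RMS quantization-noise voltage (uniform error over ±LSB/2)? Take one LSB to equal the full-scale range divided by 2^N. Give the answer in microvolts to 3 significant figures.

218 µV

Full-scale range = 3.03 V − (-0.061 V) = 3.091 V.
N ≥ (71.6 − 1.76)/6.02 = 11.601 → N_min = 12.
One LSB is 3.091 V / 4096 = 0.75464 mV.
σ_q = LSB/√12 = 0.75464 mV/3.4641 = 218 µV.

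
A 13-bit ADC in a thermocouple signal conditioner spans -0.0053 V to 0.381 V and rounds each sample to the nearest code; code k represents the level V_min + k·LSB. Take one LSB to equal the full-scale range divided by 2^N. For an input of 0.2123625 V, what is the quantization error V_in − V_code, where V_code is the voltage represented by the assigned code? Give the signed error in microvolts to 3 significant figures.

Full-scale range = 0.381 V − (-0.0053 V) = 0.3863 V. LSB = 0.3863 V / 2^13 ≈ 47.16 µV.
(V_in − V_min)/LSB = (0.2123625 − (-0.0053)) × 8192/0.3863 = 4615.8198 → nearest code k = 4616.
Reconstructed level: -0.0053 + 4616 × 0.3863/8192 V = 0.2123709961 V.
e = 0.2123625 − (0.2123709961) = −8.50 µV.

−8.50 µV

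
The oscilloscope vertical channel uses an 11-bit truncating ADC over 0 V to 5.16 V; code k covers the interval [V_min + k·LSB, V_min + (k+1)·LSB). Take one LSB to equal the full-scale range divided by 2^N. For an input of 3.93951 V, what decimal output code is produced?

Span = 5.16 V. LSB = 5.16 V / 2^11 ≈ 2.520 mV.
(V_in − V_min) × 2^11/range = (3.93951 − (0)) × 2048/5.16 = 1563.588.
Floor → code = 1563.

1563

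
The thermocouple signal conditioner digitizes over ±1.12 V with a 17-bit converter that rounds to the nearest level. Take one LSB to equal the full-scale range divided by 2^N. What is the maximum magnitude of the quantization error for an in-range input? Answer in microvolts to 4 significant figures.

Full-scale range = 1.12 V − (-1.12 V) = 2.24 V.
Step size = 2.24/131072 V = 17.0898 µV.
A rounding quantizer has |error| ≤ LSB/2 = 8.545 µV.

8.545 µV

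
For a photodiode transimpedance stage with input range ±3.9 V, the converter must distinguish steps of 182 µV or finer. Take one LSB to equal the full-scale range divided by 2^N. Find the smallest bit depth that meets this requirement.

16 bits

Full-scale range = 3.9 V − (-3.9 V) = 7.8 V.
Levels needed ≥ 7.8/182 µV = 42860. 2^16 = 65536 suffices, so N_min = 16.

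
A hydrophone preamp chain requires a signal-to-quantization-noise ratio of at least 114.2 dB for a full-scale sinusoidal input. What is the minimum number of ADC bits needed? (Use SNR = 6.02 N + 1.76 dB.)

6.02 N + 1.76 ≥ 114.2 gives N ≥ 18.678, so the minimum integer is 19.

19 bits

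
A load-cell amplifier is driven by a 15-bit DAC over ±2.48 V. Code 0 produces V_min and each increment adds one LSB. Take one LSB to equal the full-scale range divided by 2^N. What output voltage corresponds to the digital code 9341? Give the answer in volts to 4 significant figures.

The full-scale span is 2.48 − (-2.48) = 4.96 V. LSB = 4.96 V / 2^15.
V_out = V_min + code × LSB = -2.48 V + 9341 × 4.96 V / 32768
      = -2.48 + 1.41392 = -1.06608 V.

-1.066 V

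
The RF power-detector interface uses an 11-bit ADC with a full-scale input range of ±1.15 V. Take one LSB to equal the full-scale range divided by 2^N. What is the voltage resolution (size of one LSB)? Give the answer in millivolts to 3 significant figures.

Range = 1.15 − (-1.15) = 2.3 V.
There are 2^11 = 2048 steps.
LSB = 2.3 V ÷ 2^11 = 2.3/2048 V = 1.12 mV.

1.12 mV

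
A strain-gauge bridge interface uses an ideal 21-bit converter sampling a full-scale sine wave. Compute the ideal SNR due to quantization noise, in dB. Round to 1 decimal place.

6.02(21) + 1.76 = 126.42 + 1.76 = 128.18 dB.

128.2 dB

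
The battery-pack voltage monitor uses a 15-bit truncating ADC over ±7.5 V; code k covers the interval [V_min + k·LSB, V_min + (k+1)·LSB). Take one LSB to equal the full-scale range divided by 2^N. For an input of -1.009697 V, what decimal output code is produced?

Range = 7.5 − (-7.5) = 15 V. LSB = 15 V / 2^15 ≈ 457.8 µV.
V_in − V_min = -1.009697 − (-7.5) = 6.490303 V.
Divide by LSB: 6.490303 × 32768/15 = 14178.2832.
Truncating gives code 14178.

14178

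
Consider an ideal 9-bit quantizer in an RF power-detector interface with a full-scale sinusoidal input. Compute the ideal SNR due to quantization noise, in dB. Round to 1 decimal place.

SNR = 6.02·9 + 1.76 = 55.94 dB.

55.9 dB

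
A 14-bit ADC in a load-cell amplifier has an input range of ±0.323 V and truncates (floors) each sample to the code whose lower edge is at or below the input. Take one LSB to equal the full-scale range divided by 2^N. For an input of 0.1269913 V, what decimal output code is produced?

Span: 0.323 V − (-0.323 V) = 0.646 V. LSB = 0.646 V / 2^14 ≈ 39.43 µV.
code = ⌊(V_in − V_min)/LSB⌋ = ⌊(V_in − V_min) × 2^14 / range⌋
     = ⌊(0.1269913 − (-0.323)) × 16384 / 0.646⌋ = ⌊0.4499913 × 16384/0.646⌋
     = ⌊11412.782⌋ = 11412.

11412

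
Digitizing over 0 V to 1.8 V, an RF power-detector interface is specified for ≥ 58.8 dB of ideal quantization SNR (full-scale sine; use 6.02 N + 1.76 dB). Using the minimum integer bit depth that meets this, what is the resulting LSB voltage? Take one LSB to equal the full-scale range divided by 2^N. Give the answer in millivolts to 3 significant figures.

V_FS = 1.8 V.
Solving 6.02 N ≥ 58.8 − 1.76: N ≥ 9.475. Round up → N = 10.
LSB = 1.8 V ÷ 2^10 = 1.8/1024 V = 1.76 mV.

1.76 mV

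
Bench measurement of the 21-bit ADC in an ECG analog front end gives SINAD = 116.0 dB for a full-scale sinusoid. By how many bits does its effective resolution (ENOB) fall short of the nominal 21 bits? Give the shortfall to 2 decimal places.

2.02 bits

Effective bits = (116.0 − 1.76)/6.02 = 18.9767.
Shortfall = 21 − 18.9767 = 2.0233 bits.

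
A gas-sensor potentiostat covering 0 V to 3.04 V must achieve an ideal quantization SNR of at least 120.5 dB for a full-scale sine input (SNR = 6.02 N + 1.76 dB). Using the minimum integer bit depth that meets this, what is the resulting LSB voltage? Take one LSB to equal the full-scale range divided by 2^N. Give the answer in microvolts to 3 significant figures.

Full-scale range = 3.04 V.
N ≥ (120.5 − 1.76)/6.02 = 19.724 → N_min = 20.
Step size = 3.04/1048576 V = 2.90 µV.

2.90 µV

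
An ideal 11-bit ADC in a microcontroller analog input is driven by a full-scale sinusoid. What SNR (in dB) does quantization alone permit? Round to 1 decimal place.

For an ideal N-bit converter with full-scale sine input, SNR = 6.02 N + 1.76 dB. SNR = 6.02 × 11 + 1.76 = 66.22 + 1.76 = 67.98 dB.

68.0 dB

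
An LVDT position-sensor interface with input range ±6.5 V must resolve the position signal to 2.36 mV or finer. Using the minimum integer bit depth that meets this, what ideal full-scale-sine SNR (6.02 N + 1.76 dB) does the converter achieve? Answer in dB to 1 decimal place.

80.0 dB

Range = 6.5 − (-6.5) = 13 V.
Need 2^N ≥ 13 V / 2.36 mV = 5508 → N_min = 13.
6.02(13) + 1.76 = 80.02 dB.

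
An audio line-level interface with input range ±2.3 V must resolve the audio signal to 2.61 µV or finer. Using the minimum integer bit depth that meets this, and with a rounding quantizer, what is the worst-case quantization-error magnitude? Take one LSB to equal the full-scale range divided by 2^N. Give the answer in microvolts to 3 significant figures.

Full-scale range = 2.3 V − (-2.3 V) = 4.6 V.
Levels needed ≥ 4.6/2.61 µV = 1.762e6. 2^21 = 2097152 suffices, so N_min = 21.
Step size = 4.6/2097152 V = 2.1935 µV.
Max error for round-to-nearest is LSB/2 = 1.10 µV.

1.10 µV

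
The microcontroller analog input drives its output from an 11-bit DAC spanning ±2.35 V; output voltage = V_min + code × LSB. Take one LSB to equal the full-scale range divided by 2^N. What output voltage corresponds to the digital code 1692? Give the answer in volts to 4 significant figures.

1.533 V

Range = 2.35 − (-2.35) = 4.7 V. LSB = 4.7 V / 2^11.
Output = V_min + (1692/2048) × range = -2.35 + 0.826172 × 4.7 V
      = -2.35 + 3.88301 = 1.53301 V.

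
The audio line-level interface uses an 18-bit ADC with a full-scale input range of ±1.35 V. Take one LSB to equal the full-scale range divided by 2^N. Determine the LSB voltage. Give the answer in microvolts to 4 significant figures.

10.30 µV

The full-scale span is 1.35 − (-1.35) = 2.7 V.
Number of codes = 2^18 = 262144.
LSB = 2.7 V ÷ 2^18 = 2.7/262144 V = 10.30 µV.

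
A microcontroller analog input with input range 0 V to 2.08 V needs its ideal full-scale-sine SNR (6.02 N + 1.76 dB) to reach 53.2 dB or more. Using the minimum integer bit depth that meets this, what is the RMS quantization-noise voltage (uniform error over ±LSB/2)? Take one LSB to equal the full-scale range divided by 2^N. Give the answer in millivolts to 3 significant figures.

1.17 mV

V_FS = 2.08 V.
N ≥ (53.2 − 1.76)/6.02 = 8.545 → N_min = 9.
One LSB is 2.08 V / 512 = 4.0625 mV.
σ_q = LSB/√12 = 4.0625 mV/3.4641 = 1.17 mV.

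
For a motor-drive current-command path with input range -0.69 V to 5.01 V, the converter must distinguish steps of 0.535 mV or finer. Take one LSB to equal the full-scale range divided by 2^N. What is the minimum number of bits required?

Span: 5.01 V − (-0.69 V) = 5.7 V.
5.7 V / 0.535 mV = 10650. Since 2^13 = 8192 and 2^14 = 16384, N = 14.

14 bits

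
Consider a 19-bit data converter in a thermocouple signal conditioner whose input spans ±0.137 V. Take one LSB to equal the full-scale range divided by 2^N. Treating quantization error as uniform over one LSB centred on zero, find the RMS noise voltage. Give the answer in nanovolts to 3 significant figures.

151 nV

Span: 0.137 V − (-0.137 V) = 0.274 V.
One LSB is 0.274 V / 524288 = 0.52261 µV.
RMS of a uniform error over width LSB is LSB/√12 = 151 nV.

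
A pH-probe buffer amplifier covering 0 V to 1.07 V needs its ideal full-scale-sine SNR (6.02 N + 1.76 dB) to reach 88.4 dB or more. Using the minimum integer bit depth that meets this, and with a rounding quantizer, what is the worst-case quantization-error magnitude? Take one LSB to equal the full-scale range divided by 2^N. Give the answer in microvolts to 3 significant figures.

Range is 1.07 V.
6.02 N + 1.76 ≥ 88.4 gives N ≥ 14.392, so the minimum integer is 15.
LSB = 1.07 V / 2^15 = 32.654 µV.
Max error for round-to-nearest is LSB/2 = 16.3 µV.

16.3 µV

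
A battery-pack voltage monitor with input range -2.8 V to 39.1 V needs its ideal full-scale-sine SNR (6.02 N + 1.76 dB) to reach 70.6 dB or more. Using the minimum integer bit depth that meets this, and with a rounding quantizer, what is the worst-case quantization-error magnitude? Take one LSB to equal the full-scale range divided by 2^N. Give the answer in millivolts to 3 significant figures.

Range = 39.1 − (-2.8) = 41.9 V.
Solving 6.02 N ≥ 70.6 − 1.76: N ≥ 11.435. Round up → N = 12.
One LSB is 41.9 V / 4096 = 10.229 mV.
Max error for round-to-nearest is LSB/2 = 5.11 mV.

5.11 mV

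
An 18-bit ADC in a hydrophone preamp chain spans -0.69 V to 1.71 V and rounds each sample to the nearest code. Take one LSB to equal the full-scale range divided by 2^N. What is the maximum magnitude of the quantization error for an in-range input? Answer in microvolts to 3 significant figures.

Range = 1.71 − (-0.69) = 2.4 V.
LSB = 2.4 V ÷ 2^18 = 2.4/262144 V = 9.1553 µV.
|e|_max = LSB/2 = 4.58 µV.

4.58 µV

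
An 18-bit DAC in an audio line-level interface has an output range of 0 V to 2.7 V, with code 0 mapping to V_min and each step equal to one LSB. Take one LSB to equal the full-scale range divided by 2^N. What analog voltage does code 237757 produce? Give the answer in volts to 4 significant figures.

Span = 2.7 V. LSB = 2.7 V / 2^18.
V_out = 0 + 237757 × (2.7/262144) V
      = 0 V + 2.44882 V = 2.44882 V.

2.449 V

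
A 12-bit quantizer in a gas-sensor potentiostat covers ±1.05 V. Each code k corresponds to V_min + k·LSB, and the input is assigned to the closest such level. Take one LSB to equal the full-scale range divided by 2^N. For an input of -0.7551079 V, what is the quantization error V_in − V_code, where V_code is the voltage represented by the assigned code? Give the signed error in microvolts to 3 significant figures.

+92.3 µV

Range = 1.05 − (-1.05) = 2.1 V. LSB = 2.1 V / 2^12 ≈ 0.5127 mV.
(V_in − V_min)/LSB = (-0.7551079 − (-1.05)) × 4096/2.1 = 575.1800 → nearest code k = 575.
Reconstructed level: -1.05 + 575 × 2.1/4096 V = -0.7552001953 V.
e = -0.7551079 − (-0.7552001953) = +92.3 µV.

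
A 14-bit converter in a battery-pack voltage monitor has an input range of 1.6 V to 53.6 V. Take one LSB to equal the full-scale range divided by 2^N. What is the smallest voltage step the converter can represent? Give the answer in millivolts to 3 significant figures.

Span: 53.6 V − (1.6 V) = 52 V.
2^14 = 16384 levels.
Step size = 52/16384 V = 3.17 mV.

3.17 mV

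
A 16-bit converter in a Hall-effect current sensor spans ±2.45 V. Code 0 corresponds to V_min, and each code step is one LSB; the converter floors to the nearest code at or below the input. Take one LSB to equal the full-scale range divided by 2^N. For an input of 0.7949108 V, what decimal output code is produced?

43399

Range = 2.45 − (-2.45) = 4.9 V. LSB = 4.9 V / 2^16 ≈ 74.77 µV.
code = ⌊(V_in − V_min)/LSB⌋ = ⌊(V_in − V_min) × 2^16 / range⌋
     = ⌊(0.7949108 − (-2.45)) × 65536 / 4.9⌋ = ⌊3.2449108 × 65536/4.9⌋
     = ⌊43399.689⌋ = 43399.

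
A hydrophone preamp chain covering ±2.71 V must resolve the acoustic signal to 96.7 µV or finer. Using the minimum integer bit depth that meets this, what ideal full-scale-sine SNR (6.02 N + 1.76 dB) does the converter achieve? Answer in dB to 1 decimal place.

98.1 dB

The full-scale span is 2.71 − (-2.71) = 5.42 V.
Levels needed ≥ 5.42/96.7 µV = 56050. 2^16 = 65536 suffices, so N_min = 16.
Ideal SNR at N = 16: 6.02·16 + 1.76 = 98.1 dB.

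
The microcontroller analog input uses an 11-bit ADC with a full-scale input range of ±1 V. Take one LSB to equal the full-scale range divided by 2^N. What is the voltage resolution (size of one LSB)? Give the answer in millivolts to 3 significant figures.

0.977 mV

Range = 1 − (-1) = 2 V.
2^11 = 2048 levels.
LSB = 2 V / 2^11 = 0.977 mV.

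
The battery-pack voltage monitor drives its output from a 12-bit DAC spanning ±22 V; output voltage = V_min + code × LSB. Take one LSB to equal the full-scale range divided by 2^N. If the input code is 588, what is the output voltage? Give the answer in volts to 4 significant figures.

-15.68 V

Range = 22 − (-22) = 44 V. LSB = 44 V / 2^12.
V_out = -22 + 588 × (44/4096) V
      = -22 V + 6.31641 V = -15.6836 V.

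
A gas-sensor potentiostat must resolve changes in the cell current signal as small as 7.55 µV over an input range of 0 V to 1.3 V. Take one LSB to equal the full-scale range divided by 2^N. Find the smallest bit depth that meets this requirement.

18 bits

V_FS = 1.3 V.
Required number of levels: 1.3/7.55 µV = 172190; smallest N with 2^N ≥ that is 18.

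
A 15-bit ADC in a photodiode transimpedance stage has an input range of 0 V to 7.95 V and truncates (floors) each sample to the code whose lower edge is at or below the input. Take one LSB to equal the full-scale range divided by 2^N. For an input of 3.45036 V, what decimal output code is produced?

Span = 7.95 V. LSB = 7.95 V / 2^15 ≈ 242.6 µV.
code = ⌊(V_in − V_min)/LSB⌋ = ⌊(V_in − V_min) × 2^15 / range⌋
     = ⌊(3.45036 − (0)) × 32768 / 7.95⌋ = ⌊3.45036 × 32768/7.95⌋
     = ⌊14221.559⌋ = 14221.

14221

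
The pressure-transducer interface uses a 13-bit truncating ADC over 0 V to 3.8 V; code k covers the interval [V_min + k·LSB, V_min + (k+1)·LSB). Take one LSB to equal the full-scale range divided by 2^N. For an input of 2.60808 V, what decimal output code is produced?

Full-scale range = 3.8 V. LSB = 3.8 V / 2^13 ≈ 463.9 µV.
code = ⌊(V_in − V_min)/LSB⌋ = ⌊(V_in − V_min) × 2^13 / range⌋
     = ⌊(2.60808 − (0)) × 8192 / 3.8⌋ = ⌊2.60808 × 8192/3.8⌋
     = ⌊5622.471⌋ = 5622.

5622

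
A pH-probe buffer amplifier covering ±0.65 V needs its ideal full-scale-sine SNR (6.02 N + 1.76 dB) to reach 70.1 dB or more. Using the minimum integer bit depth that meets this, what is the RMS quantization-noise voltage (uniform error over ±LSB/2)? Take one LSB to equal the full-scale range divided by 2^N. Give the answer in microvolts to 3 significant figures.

91.6 µV

Full-scale range = 0.65 V − (-0.65 V) = 1.3 V.
N ≥ (70.1 − 1.76)/6.02 = 11.352 → N_min = 12.
One LSB is 1.3 V / 4096 = 317.38 µV.
σ_q = LSB/√12 = 317.38 µV/3.4641 = 91.6 µV.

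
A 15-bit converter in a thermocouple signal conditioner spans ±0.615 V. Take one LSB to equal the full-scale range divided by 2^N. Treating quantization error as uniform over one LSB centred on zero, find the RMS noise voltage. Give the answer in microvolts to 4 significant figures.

10.84 µV

Span: 0.615 V − (-0.615 V) = 1.23 V.
LSB = 1.23 V ÷ 2^15 = 1.23/32768 V = 37.5366 µV.
RMS of a uniform error over width LSB is LSB/√12 = 10.84 µV.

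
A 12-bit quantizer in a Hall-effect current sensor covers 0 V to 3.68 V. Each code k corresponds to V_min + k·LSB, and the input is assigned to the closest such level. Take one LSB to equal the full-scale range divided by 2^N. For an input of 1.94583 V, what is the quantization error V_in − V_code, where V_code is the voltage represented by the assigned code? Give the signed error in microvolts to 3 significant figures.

V_FS = 3.68 V. LSB = 3.68 V / 2^12 ≈ 0.8984 mV.
(1.94583 − (0)) / LSB = 1.94583 × 4096/3.68 = 2165.7934. Nearest integer: k = 2166.
V_code = V_min + k × range/2^12 = 0 + 2166 × 3.68/4096 = 1.946015625 V.
Error = V_in − V_code = 1.94583 − (1.946015625) = −186 µV.

−186 µV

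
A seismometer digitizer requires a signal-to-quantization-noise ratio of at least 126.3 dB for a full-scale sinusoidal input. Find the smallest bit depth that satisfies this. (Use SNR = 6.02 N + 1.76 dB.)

21 bits

6.02 N + 1.76 ≥ 126.3 gives N ≥ 20.688, so the minimum integer is 21.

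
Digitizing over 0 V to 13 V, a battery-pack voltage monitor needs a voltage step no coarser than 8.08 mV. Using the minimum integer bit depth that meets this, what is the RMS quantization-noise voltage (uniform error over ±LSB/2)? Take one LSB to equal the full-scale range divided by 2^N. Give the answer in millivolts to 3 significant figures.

1.83 mV

Full-scale range = 13 V.
13 V / 8.08 mV = 1609. Since 2^10 = 1024 and 2^11 = 2048, N = 11.
Step size = 13/2048 V = 6.3477 mV.
σ_q = LSB/√12 = 6.3477 mV/3.4641 = 1.83 mV.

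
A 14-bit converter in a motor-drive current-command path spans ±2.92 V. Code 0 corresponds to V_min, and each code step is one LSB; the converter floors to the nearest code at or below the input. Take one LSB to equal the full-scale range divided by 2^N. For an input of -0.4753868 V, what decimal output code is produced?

6858

The full-scale span is 2.92 − (-2.92) = 5.84 V. LSB = 5.84 V / 2^14 ≈ 356.4 µV.
code = ⌊(V_in − V_min)/LSB⌋ = ⌊(V_in − V_min) × 2^14 / range⌋
     = ⌊(-0.4753868 − (-2.92)) × 16384 / 5.84⌋ = ⌊2.4446132 × 16384/5.84⌋
     = ⌊6858.312⌋ = 6858.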